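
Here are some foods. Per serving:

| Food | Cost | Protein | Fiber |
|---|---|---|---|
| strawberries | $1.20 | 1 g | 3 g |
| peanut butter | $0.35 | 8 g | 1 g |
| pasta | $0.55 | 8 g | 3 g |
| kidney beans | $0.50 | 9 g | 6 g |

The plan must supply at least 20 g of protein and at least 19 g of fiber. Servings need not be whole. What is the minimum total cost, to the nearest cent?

$1.58

strawberries only: max(20/1, 19/3) = 20 servings → $24.00.
peanut butter only: max(20/8, 19/1) = 19 servings → $6.65.
pasta only: max(20/8, 19/3) = 6.333 servings → $3.48.
kidney beans only: max(20/9, 19/6) = 3.167 servings → $1.58.
strawberries + peanut butter with both tight: 5.739 servings and 1.783 servings → $7.51.
strawberries + pasta with both tight: 4.381 servings and 1.952 servings → $6.33.
strawberries + kidney beans with both tight: 2.429 servings and 1.952 servings → $3.89.
peanut butter + pasta with both targets exact would need a negative amount; discard.
peanut butter + kidney beans with both targets exact would need a negative amount; discard.
pasta + kidney beans with both targets exact would need a negative amount; discard.
Cheapest feasible corner: $1.58.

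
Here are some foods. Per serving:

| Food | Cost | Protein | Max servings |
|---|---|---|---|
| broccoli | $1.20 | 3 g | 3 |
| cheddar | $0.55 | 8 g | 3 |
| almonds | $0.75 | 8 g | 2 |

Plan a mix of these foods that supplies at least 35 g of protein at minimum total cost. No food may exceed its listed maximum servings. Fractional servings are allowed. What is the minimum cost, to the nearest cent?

$2.68

Cost per g of protein: cheddar $0.0688, almonds $0.0938, broccoli $0.4000.
Take 3 servings of cheddar: +24.0 g protein for $1.65 (total $1.65, still need 11.0 g).
Take 1.375 servings of almonds: +11.0 g protein for $1.03 (total $2.68, still need 0.0 g).
Greedy by cheapest-per-g is optimal for a single linear constraint, so the minimum cost is $2.68.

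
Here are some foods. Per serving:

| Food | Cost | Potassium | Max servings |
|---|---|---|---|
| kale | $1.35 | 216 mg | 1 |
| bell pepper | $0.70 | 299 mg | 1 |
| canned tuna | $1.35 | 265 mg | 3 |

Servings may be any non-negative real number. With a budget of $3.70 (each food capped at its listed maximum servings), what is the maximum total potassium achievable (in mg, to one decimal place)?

Potassium per dollar: bell pepper 427.1, canned tuna 196.3, kale 160.
Take 1 serving of bell pepper: spends $0.70, +299.0 mg potassium (running total 299.0 mg).
Take 2.222 servings of canned tuna: spends $3.00, +588.9 mg potassium (running total 887.9 mg).
Greedy by best ratio exhausts the cost allowance optimally: 887.9 mg.

887.9 mg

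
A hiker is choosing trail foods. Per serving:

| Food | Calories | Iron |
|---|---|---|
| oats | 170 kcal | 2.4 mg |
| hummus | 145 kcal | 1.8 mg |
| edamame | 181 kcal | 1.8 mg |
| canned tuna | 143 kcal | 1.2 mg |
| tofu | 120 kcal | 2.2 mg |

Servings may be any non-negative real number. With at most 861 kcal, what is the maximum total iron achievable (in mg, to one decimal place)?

Iron per kcal: tofu 0.01833, oats 0.01412, hummus 0.01241, edamame 0.009945, canned tuna 0.008392.
With no serving limits, spend the whole calories allowance on tofu: 861 kcal / 120 kcal × 2.2 mg = 15.8 mg.

15.8 mg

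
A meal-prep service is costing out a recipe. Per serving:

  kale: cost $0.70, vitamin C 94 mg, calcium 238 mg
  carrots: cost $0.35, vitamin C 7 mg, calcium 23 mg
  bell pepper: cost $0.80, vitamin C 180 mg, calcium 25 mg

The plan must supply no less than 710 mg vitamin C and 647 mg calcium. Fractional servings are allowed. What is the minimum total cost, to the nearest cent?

At the optimum either one food covers both requirements or two foods hit both targets exactly; no other combination can be cheaper.
kale only: max(710/94, 647/238) = 7.553 servings → $5.29.
carrots only: max(710/7, 647/23) = 101.4 servings → $35.50.
bell pepper only: max(710/180, 647/25) = 25.88 servings → $20.70.
kale + carrots: the both-tight solution has a negative serving — not a feasible corner.
kale + bell pepper with both tight: 2.438 servings and 2.671 servings → $3.84.
carrots + bell pepper with both tight: 24.9 servings and 2.976 servings → $11.09.
The minimum over all feasible corners is $3.84.

$3.84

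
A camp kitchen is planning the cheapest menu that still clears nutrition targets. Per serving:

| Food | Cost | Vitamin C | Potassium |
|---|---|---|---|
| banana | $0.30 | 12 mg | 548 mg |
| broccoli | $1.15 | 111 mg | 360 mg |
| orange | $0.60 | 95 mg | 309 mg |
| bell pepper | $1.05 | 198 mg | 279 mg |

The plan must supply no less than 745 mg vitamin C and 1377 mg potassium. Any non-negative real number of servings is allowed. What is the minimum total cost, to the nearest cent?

Two binding constraints pin down two serving amounts, so the optimal mix uses at most two foods. The candidates are each food alone (scaled to the tighter of vitamin C/potassium) and each pair with both constraints tight.
banana only: max(745/12, 1377/548) = 62.08 servings → $18.62.
broccoli only: max(745/111, 1377/360) = 6.712 servings → $7.72.
orange only: max(745/95, 1377/309) = 7.842 servings → $4.71.
bell pepper only: max(745/198, 1377/279) = 4.935 servings → $5.18.
banana + broccoli: intersection lies outside the first quadrant.
banana + orange: intersection lies outside the first quadrant.
banana + bell pepper with both tight: 0.6161 servings and 3.725 servings → $4.10.
broccoli + orange: intersection lies outside the first quadrant.
broccoli + bell pepper with both tight: 1.607 servings and 2.862 servings → $4.85.
orange + bell pepper with both tight: 1.868 servings and 2.866 servings → $4.13.
So the least-cost plan costs $4.10.

$4.10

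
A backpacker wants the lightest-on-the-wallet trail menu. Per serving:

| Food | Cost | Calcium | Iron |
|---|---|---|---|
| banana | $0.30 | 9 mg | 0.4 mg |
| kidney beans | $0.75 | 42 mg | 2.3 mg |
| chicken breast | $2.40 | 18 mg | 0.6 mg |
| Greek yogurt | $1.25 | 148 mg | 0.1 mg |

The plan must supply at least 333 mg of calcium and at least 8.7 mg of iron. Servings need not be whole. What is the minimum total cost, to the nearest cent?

banana only: max(333/9, 8.7/0.4) = 37 servings → $11.10.
kidney beans only: max(333/42, 8.7/2.3) = 7.929 servings → $5.95.
chicken breast only: max(333/18, 8.7/0.6) = 18.5 servings → $44.40.
Greek yogurt only: max(333/148, 8.7/0.1) = 87 servings → $108.75.
banana + kidney beans: the both-tight solution has a negative serving — not a feasible corner.
banana + chicken breast: intersection lies outside the first quadrant.
banana + Greek yogurt with both tight: 21.51 servings and 0.9417 servings → $7.63.
kidney beans + chicken breast with both targets exact would need a negative amount; discard.
kidney beans + Greek yogurt with both tight: 3.731 servings and 1.191 servings → $4.29.
chicken breast + Greek yogurt with both tight: 14.42 servings and 0.4966 servings → $35.22.
So the least-cost plan costs $4.29.

$4.29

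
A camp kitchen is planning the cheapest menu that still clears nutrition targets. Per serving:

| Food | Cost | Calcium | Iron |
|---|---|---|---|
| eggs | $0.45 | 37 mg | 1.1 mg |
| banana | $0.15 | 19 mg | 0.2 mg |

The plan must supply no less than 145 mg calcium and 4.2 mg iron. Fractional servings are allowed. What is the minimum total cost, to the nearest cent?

eggs only: max(145/37, 4.2/1.1) = 3.919 servings → $1.76.
banana only: max(145/19, 4.2/0.2) = 21 servings → $3.15.
eggs + banana with both tight: 3.763 servings and 0.3037 servings → $1.74.
So the least-cost plan costs $1.74.

$1.74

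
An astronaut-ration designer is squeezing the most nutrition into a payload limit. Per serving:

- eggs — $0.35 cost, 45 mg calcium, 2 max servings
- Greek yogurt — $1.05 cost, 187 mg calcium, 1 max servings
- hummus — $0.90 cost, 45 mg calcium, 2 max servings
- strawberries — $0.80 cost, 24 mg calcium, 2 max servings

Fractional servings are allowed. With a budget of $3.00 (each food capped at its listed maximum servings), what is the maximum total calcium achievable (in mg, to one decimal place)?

Calcium per dollar: Greek yogurt 178.1, eggs 128.6, hummus 50, strawberries 30.
Take 1 serving of Greek yogurt: spends $1.05, +187.0 mg calcium (running total 187.0 mg).
Take 2 servings of eggs: spends $0.70, +90.0 mg calcium (running total 277.0 mg).
Take 1.389 servings of hummus: spends $1.25, +62.5 mg calcium (running total 339.5 mg).
Filling greedily by calcium-per-dollar is optimal for one linear limit, giving 339.5 mg.

339.5 mg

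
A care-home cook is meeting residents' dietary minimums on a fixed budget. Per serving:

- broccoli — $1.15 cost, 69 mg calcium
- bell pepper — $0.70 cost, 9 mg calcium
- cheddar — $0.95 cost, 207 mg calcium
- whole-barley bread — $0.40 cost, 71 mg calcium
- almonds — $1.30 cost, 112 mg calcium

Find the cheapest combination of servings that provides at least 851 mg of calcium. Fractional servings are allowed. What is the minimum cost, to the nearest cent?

Cost per mg of calcium: cheddar $0.0046, whole-barley bread $0.0056, almonds $0.0116, broccoli $0.0167, bell pepper $0.0778.
With no serving limits, use only cheddar: 851 mg / 207 mg = 4.111 servings × $0.95 = $3.91.

$3.91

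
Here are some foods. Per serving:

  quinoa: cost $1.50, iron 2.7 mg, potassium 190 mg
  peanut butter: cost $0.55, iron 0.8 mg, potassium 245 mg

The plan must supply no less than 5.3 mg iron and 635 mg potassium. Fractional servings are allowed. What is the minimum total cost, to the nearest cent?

$3.09

This is a tiny linear program; its minimum lies at a vertex of the feasible set. List the vertices and price them.
quinoa only: max(5.3/2.7, 635/190) = 3.342 servings → $5.01.
peanut butter only: max(5.3/0.8, 635/245) = 6.625 servings → $3.64.
quinoa + peanut butter with both tight: 1.552 servings and 1.389 servings → $3.09.
The minimum over all feasible corners is $3.09.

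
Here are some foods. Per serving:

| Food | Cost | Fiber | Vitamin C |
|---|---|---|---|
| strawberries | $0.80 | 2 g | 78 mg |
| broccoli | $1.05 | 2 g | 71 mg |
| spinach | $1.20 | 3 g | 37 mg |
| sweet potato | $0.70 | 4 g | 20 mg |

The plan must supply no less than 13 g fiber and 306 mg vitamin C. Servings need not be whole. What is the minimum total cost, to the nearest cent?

$3.87

Check every corner: each single food scaled to meet both minima, and each pair solved so both constraints bind.
strawberries only: max(13/2, 306/78) = 6.5 servings → $5.20.
broccoli only: max(13/2, 306/71) = 6.5 servings → $6.83.
spinach only: max(13/3, 306/37) = 8.27 servings → $9.92.
sweet potato only: max(13/4, 306/20) = 15.3 servings → $10.71.
strawberries + broccoli: the both-tight solution has a negative serving — not a feasible corner.
strawberries + spinach with both tight: 2.731 servings and 2.513 servings → $5.20.
strawberries + sweet potato with both tight: 3.544 servings and 1.478 servings → $3.87.
broccoli + spinach with both tight: 3.144 servings and 2.237 servings → $5.99.
broccoli + sweet potato with both tight: 3.951 servings and 1.275 servings → $5.04.
spinach + sweet potato: the both-tight solution has a negative serving — not a feasible corner.
Cheapest feasible corner: $3.87.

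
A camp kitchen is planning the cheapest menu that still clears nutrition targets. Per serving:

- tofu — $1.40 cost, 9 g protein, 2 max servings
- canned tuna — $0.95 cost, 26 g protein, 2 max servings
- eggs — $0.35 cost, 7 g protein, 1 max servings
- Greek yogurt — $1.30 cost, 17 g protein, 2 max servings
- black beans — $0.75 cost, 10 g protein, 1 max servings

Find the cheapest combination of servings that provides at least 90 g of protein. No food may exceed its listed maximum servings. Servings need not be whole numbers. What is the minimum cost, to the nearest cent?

$4.61

Cost per g of protein: canned tuna $0.0365, eggs $0.0500, black beans $0.0750, Greek yogurt $0.0765, tofu $0.1556.
Take 2 servings of canned tuna: +52.0 g protein for $1.90 (total $1.90, still need 38.0 g).
Take 1 serving of eggs: +7.0 g protein for $0.35 (total $2.25, still need 31.0 g).
Take 1 serving of black beans: +10.0 g protein for $0.75 (total $3.00, still need 21.0 g).
Take 1.235 servings of Greek yogurt: +21.0 g protein for $1.61 (total $4.61, still need 0.0 g).
Greedy by cheapest-per-g is optimal for a single linear constraint, so the minimum cost is $4.61.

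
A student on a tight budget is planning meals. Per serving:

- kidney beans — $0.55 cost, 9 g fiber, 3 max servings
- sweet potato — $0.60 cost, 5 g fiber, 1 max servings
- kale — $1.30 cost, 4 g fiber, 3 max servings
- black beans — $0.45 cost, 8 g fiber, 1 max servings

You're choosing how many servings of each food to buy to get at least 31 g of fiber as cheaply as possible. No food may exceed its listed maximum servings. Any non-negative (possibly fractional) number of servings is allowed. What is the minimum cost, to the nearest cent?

$1.86

Cost per g of fiber: black beans $0.0563, kidney beans $0.0611, sweet potato $0.1200, kale $0.3250.
Take 1 serving of black beans: +8.0 g fiber for $0.45 (total $0.45, still need 23.0 g).
Take 2.556 servings of kidney beans: +23.0 g fiber for $1.41 (total $1.86, still need 0.0 g).
Filling from the cheapest source first is optimal under one linear minimum: $1.86.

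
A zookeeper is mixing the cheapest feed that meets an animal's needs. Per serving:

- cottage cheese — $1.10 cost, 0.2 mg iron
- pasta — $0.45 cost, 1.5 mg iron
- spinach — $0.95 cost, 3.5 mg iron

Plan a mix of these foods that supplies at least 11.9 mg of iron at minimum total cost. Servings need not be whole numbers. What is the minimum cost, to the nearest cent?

Cost per mg of iron: spinach $0.2714, pasta $0.3000, cottage cheese $5.5000.
With no serving limits, use only spinach: 11.9 mg / 3.5 mg = 3.4 servings × $0.95 = $3.23.

$3.23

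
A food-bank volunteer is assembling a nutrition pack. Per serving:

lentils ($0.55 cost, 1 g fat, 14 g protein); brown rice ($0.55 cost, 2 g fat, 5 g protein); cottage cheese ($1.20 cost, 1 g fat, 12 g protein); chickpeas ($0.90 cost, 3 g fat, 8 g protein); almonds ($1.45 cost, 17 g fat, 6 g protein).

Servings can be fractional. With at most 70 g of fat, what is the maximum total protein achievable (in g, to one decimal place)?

980.0 g

Protein per g fat: lentils 14, cottage cheese 12, chickpeas 2.667, brown rice 2.5, almonds 0.3529.
With no serving limits, spend the whole fat allowance on lentils: 70 g / 1 g × 14 g = 980.0 g.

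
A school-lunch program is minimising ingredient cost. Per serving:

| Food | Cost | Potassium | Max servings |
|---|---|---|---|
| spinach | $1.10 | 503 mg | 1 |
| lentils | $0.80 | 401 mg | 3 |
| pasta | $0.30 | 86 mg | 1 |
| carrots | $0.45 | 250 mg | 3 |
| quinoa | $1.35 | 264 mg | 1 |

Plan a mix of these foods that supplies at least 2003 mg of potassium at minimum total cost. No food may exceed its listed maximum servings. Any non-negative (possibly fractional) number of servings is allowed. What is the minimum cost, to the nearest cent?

$3.86

Cost per mg of potassium: carrots $0.0018, lentils $0.0020, spinach $0.0022, pasta $0.0035, quinoa $0.0051.
Take 3 servings of carrots: +750.0 mg potassium for $1.35 (total $1.35, still need 1253.0 mg).
Take 3 servings of lentils: +1203.0 mg potassium for $2.40 (total $3.75, still need 50.0 mg).
Take 0.0994 servings of spinach: +50.0 mg potassium for $0.11 (total $3.86, still need 0.0 mg).
Greedy by cheapest-per-mg is optimal for a single linear constraint, so the minimum cost is $3.86.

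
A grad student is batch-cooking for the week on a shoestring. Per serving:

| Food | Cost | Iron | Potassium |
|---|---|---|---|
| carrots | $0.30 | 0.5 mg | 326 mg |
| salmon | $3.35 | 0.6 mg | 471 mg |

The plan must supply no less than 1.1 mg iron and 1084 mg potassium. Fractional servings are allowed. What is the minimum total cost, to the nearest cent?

$1.00

The cheapest plan sits at a corner of the feasible region — with two constraints it uses at most two foods.
carrots only: max(1.1/0.5, 1084/326) = 3.325 servings → $1.00.
salmon only: max(1.1/0.6, 1084/471) = 2.301 servings → $7.71.
carrots + salmon with both targets exact would need a negative amount; discard.
Cheapest feasible corner: $1.00.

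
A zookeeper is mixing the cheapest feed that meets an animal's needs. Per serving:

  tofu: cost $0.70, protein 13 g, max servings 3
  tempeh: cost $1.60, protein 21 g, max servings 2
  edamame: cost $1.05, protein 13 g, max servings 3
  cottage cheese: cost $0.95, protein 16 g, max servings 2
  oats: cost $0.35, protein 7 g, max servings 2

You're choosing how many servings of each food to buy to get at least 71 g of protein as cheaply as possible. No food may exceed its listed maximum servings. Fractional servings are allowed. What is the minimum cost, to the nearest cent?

Cost per g of protein: oats $0.0500, tofu $0.0538, cottage cheese $0.0594, tempeh $0.0762, edamame $0.0808.
Take 2 servings of oats: +14.0 g protein for $0.70 (total $0.70, still need 57.0 g).
Take 3 servings of tofu: +39.0 g protein for $2.10 (total $2.80, still need 18.0 g).
Take 1.125 servings of cottage cheese: +18.0 g protein for $1.07 (total $3.87, still need 0.0 g).
Greedy by cheapest-per-g is optimal for a single linear constraint, so the minimum cost is $3.87.

$3.87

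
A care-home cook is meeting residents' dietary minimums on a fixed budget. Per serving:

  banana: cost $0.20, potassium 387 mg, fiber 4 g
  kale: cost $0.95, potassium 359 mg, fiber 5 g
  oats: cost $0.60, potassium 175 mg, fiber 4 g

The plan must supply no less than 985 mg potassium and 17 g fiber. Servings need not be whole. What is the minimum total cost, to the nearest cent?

$0.85

At the optimum either one food covers both requirements or two foods hit both targets exactly; no other combination can be cheaper.
banana only: max(985/387, 17/4) = 4.25 servings → $0.85.
kale only: max(985/359, 17/5) = 3.4 servings → $3.23.
oats only: max(985/175, 17/4) = 5.629 servings → $3.38.
banana + kale: the both-tight solution has a negative serving — not a feasible corner.
banana + oats with both tight: 1.138 servings and 3.112 servings → $2.09.
kale + oats with both tight: 1.72 servings and 2.1 servings → $2.89.
So the least-cost plan costs $0.85.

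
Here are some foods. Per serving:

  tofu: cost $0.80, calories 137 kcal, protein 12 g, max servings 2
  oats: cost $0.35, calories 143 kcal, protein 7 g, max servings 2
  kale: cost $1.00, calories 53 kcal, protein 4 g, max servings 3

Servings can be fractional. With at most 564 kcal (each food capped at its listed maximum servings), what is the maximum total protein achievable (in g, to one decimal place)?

42.4 g

Protein per kcal: tofu 0.08759, kale 0.07547, oats 0.04895.
Take 2 servings of tofu: uses 274 kcal, +24.0 g protein (running total 24.0 g).
Take 3 servings of kale: uses 159 kcal, +12.0 g protein (running total 36.0 g).
Take 0.9161 servings of oats: uses 131 kcal, +6.4 g protein (running total 42.4 g).
Greedy by best ratio exhausts the calories allowance optimally: 42.4 g.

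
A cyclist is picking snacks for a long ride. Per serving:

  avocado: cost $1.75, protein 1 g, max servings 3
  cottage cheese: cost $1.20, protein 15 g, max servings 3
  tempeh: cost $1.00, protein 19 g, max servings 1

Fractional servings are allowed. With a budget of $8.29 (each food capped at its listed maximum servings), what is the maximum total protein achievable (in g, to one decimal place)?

Protein per dollar: tempeh 19, cottage cheese 12.5, avocado 0.5714.
Take 1 serving of tempeh: spends $1.00, +19.0 g protein (running total 19.0 g).
Take 3 servings of cottage cheese: spends $3.60, +45.0 g protein (running total 64.0 g).
Take 2.109 servings of avocado: spends $3.69, +2.1 g protein (running total 66.1 g).
Filling greedily by protein-per-dollar is optimal for one linear limit, giving 66.1 g.

66.1 g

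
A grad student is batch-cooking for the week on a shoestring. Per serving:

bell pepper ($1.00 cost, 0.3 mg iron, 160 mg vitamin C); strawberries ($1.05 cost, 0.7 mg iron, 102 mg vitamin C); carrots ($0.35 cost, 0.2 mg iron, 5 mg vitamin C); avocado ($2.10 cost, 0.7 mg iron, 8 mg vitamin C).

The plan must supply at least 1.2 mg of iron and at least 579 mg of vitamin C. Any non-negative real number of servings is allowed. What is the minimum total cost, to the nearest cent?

Minimising a linear cost over {iron ≥ 1.2, vitamin C ≥ 579, servings ≥ 0} — the optimum is at a vertex, using one or two foods.
bell pepper only: max(1.2/0.3, 579/160) = 4 servings → $4.00.
strawberries only: max(1.2/0.7, 579/102) = 5.676 servings → $5.96.
carrots only: max(1.2/0.2, 579/5) = 115.8 servings → $40.53.
avocado only: max(1.2/0.7, 579/8) = 72.38 servings → $151.99.
bell pepper + strawberries with both tight: 3.475 servings and 0.2248 servings → $3.71.
bell pepper + carrots with both tight: 3.6 servings and 0.6 servings → $3.81.
bell pepper + avocado with both tight: 3.61 servings and 0.167 servings → $3.96.
strawberries + carrots: the both-tight solution has a negative serving — not a feasible corner.
strawberries + avocado with both targets exact would need a negative amount; discard.
carrots + avocado: intersection lies outside the first quadrant.
The minimum over all feasible corners is $3.71.

$3.71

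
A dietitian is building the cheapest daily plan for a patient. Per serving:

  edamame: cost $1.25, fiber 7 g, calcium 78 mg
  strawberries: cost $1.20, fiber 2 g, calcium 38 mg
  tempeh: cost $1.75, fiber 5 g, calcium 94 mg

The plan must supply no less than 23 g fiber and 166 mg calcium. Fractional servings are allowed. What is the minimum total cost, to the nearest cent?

The cheapest plan sits at a corner of the feasible region — with two constraints it uses at most two foods.
edamame only: max(23/7, 166/78) = 3.286 servings → $4.11.
strawberries only: max(23/2, 166/38) = 11.5 servings → $13.80.
tempeh only: max(23/5, 166/94) = 4.6 servings → $8.05.
edamame + strawberries: intersection lies outside the first quadrant.
edamame + tempeh: intersection lies outside the first quadrant.
strawberries + tempeh with both targets exact would need a negative amount; discard.
So the least-cost plan costs $4.11.

$4.11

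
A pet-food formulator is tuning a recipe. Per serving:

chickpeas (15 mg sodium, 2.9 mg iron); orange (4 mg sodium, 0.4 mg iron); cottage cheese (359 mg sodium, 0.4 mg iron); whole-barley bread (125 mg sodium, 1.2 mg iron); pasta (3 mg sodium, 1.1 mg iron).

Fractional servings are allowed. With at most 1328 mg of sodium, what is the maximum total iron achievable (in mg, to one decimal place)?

486.9 mg

Iron per mg sodium: pasta 0.3667, chickpeas 0.1933, orange 0.1, whole-barley bread 0.0096, cottage cheese 0.001114.
With no serving limits, spend the whole sodium allowance on pasta: 1328 mg / 3 mg × 1.1 mg = 486.9 mg.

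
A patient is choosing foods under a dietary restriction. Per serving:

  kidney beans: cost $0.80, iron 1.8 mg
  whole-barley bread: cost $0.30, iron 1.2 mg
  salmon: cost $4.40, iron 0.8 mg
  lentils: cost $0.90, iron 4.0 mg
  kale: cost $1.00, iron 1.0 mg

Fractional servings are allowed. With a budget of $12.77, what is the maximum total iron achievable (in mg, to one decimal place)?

Iron per dollar: lentils 4.444, whole-barley bread 4, kidney beans 2.25, kale 1, salmon 0.1818.
With no serving limits, spend the whole cost allowance on lentils: $12.77 / $0.90 × 4.0 mg = 56.8 mg.

56.8 mg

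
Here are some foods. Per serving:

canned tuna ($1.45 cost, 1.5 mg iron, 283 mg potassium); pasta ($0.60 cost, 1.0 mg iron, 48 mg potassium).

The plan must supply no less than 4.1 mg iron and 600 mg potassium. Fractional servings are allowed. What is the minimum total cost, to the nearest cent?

$3.51

Compare the cost at each extreme point of the feasible region.
canned tuna only: max(4.1/1.5, 600/283) = 2.733 servings → $3.96.
pasta only: max(4.1/1.0, 600/48) = 12.5 servings → $7.50.
canned tuna + pasta with both tight: 1.911 servings and 1.234 servings → $3.51.
Cheapest feasible corner: $3.51.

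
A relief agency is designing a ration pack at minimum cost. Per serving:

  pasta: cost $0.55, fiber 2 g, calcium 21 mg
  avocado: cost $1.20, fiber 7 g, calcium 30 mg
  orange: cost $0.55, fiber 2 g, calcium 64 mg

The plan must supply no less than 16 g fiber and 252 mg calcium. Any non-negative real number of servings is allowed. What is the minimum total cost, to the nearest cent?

$3.43

Check every corner: each single food scaled to meet both minima, and each pair solved so both constraints bind.
pasta only: max(16/2, 252/21) = 12 servings → $6.60.
avocado only: max(16/7, 252/30) = 8.4 servings → $10.08.
orange only: max(16/2, 252/64) = 8 servings → $4.40.
pasta + avocado: the both-tight solution has a negative serving — not a feasible corner.
pasta + orange with both tight: 6.047 servings and 1.953 servings → $4.40.
avocado + orange with both tight: 1.34 servings and 3.309 servings → $3.43.
The minimum over all feasible corners is $3.43.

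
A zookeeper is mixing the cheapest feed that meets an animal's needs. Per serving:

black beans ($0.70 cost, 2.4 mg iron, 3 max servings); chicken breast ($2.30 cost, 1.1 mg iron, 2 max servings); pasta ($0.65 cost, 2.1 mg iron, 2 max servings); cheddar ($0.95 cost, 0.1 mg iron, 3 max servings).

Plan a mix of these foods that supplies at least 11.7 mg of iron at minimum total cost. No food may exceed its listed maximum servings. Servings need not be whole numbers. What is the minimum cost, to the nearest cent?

$4.03

Cost per mg of iron: black beans $0.2917, pasta $0.3095, chicken breast $2.0909, cheddar $9.5000.
Take 3 servings of black beans: +7.2 mg iron for $2.10 (total $2.10, still need 4.5 mg).
Take 2 servings of pasta: +4.2 mg iron for $1.30 (total $3.40, still need 0.3 mg).
Take 0.2727 servings of chicken breast: +0.3 mg iron for $0.63 (total $4.03, still need 0.0 mg).
Filling from the cheapest source first is optimal under one linear minimum: $4.03.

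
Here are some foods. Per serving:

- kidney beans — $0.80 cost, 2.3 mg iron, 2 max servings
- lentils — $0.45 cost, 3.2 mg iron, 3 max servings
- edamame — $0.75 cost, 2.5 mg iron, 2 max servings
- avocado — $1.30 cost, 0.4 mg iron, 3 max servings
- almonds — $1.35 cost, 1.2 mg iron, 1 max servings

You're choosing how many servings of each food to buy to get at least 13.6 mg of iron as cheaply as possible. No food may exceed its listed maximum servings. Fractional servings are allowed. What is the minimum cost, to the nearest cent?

$2.55

Cost per mg of iron: lentils $0.1406, edamame $0.3000, kidney beans $0.3478, almonds $1.1250, avocado $3.2500.
Take 3 servings of lentils: +9.6 mg iron for $1.35 (total $1.35, still need 4.0 mg).
Take 1.6 servings of edamame: +4.0 mg iron for $1.20 (total $2.55, still need 0.0 mg).
Filling from the cheapest source first is optimal under one linear minimum: $2.55.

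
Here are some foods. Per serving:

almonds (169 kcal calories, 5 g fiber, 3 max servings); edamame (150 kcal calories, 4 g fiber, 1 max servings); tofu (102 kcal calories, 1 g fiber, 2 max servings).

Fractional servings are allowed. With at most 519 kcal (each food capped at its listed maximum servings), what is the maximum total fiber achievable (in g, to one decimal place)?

Fiber per kcal: almonds 0.02959, edamame 0.02667, tofu 0.009804.
Take 3 servings of almonds: uses 507 kcal, +15.0 g fiber (running total 15.0 g).
Take 0.08 servings of edamame: uses 12 kcal, +0.3 g fiber (running total 15.3 g).
Filling greedily by fiber-per-kcal is optimal for one linear limit, giving 15.3 g.

15.3 g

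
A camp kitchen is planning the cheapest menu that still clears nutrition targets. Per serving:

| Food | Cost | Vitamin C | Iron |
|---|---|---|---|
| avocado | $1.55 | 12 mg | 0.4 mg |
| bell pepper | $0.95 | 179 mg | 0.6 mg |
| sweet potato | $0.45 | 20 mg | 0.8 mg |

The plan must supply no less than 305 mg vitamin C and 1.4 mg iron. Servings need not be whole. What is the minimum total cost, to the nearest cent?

$1.80

This is a tiny linear program; its minimum lies at a vertex of the feasible set. List the vertices and price them.
avocado only: max(305/12, 1.4/0.4) = 25.42 servings → $39.40.
bell pepper only: max(305/179, 1.4/0.6) = 2.333 servings → $2.22.
sweet potato only: max(305/20, 1.4/0.8) = 15.25 servings → $6.86.
avocado + bell pepper with both tight: 1.05 servings and 1.634 servings → $3.18.
avocado + sweet potato: intersection lies outside the first quadrant.
bell pepper + sweet potato with both tight: 1.646 servings and 0.5152 servings → $1.80.
The minimum over all feasible corners is $1.80.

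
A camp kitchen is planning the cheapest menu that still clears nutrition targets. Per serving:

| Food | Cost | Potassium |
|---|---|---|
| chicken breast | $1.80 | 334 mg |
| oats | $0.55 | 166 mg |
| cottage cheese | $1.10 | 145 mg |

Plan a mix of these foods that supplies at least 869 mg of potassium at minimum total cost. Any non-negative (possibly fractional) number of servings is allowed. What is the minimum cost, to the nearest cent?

$2.88

Cost per mg of potassium: oats $0.0033, chicken breast $0.0054, cottage cheese $0.0076.
With no serving limits, use only oats: 869 mg / 166 mg = 5.235 servings × $0.55 = $2.88.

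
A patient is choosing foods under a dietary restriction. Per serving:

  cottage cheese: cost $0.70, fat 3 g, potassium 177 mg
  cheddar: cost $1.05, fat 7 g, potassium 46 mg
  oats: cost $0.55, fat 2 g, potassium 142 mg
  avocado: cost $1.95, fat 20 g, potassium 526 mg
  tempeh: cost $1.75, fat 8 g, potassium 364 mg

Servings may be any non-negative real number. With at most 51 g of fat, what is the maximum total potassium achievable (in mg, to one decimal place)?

3621.0 mg

Potassium per g fat: oats 71, cottage cheese 59, tempeh 45.5, avocado 26.3, cheddar 6.571.
With no serving limits, spend the whole fat allowance on oats: 51 g / 2 g × 142 mg = 3621.0 mg.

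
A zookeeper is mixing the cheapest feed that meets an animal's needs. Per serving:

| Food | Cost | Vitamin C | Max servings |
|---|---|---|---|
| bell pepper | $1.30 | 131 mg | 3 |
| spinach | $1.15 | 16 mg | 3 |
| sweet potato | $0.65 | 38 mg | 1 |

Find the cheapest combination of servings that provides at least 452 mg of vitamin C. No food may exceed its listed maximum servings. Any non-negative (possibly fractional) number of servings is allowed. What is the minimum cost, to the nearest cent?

$6.06

Cost per mg of vitamin C: bell pepper $0.0099, sweet potato $0.0171, spinach $0.0719.
Take 3 servings of bell pepper: +393.0 mg vitamin C for $3.90 (total $3.90, still need 59.0 mg).
Take 1 serving of sweet potato: +38.0 mg vitamin C for $0.65 (total $4.55, still need 21.0 mg).
Take 1.312 servings of spinach: +21.0 mg vitamin C for $1.51 (total $6.06, still need 0.0 mg).
Greedy by cheapest-per-mg is optimal for a single linear constraint, so the minimum cost is $6.06.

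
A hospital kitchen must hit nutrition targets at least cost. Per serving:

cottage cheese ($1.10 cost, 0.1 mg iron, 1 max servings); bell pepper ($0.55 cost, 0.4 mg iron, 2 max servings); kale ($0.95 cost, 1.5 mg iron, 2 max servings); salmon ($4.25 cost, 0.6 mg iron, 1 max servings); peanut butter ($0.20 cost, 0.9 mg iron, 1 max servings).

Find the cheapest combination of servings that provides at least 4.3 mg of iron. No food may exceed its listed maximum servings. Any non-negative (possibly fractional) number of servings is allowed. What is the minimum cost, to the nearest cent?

Cost per mg of iron: peanut butter $0.2222, kale $0.6333, bell pepper $1.3750, salmon $7.0833, cottage cheese $11.0000.
Take 1 serving of peanut butter: +0.9 mg iron for $0.20 (total $0.20, still need 3.4 mg).
Take 2 servings of kale: +3.0 mg iron for $1.90 (total $2.10, still need 0.4 mg).
Take 1 serving of bell pepper: +0.4 mg iron for $0.55 (total $2.65, still need 0.0 mg).
Greedy by cheapest-per-mg is optimal for a single linear constraint, so the minimum cost is $2.65.

$2.65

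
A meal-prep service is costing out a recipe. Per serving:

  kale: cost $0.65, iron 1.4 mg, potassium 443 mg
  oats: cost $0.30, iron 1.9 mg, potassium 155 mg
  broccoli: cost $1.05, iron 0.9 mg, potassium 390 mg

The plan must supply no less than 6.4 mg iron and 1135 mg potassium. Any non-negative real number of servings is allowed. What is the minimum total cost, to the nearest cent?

$1.81

A basic optimal solution has at most two foods positive. Try each food alone and each pair with both targets met exactly.
kale only: max(6.4/1.4, 1135/443) = 4.571 servings → $2.97.
oats only: max(6.4/1.9, 1135/155) = 7.323 servings → $2.20.
broccoli only: max(6.4/0.9, 1135/390) = 7.111 servings → $7.47.
kale + oats with both tight: 1.864 servings and 1.995 servings → $1.81.
kale + broccoli: the both-tight solution has a negative serving — not a feasible corner.
oats + broccoli with both tight: 2.451 servings and 1.936 servings → $2.77.
The minimum over all feasible corners is $1.81.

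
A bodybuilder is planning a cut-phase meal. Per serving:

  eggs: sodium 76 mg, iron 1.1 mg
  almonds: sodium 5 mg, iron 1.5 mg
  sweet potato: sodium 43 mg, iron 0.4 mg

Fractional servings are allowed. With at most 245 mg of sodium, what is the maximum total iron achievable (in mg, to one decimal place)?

73.5 mg

Iron per mg sodium: almonds 0.3, eggs 0.01447, sweet potato 0.009302.
With no serving limits, spend the whole sodium allowance on almonds: 245 mg / 5 mg × 1.5 mg = 73.5 mg.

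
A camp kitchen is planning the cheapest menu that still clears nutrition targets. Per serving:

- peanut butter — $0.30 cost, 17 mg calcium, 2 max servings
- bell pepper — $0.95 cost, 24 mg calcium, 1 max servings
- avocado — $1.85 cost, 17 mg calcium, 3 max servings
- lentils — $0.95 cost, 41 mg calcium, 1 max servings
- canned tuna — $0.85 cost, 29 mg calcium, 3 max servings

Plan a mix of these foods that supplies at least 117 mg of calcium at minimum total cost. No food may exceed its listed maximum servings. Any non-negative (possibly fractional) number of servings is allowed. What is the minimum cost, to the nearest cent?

$2.78

Cost per mg of calcium: peanut butter $0.0176, lentils $0.0232, canned tuna $0.0293, bell pepper $0.0396, avocado $0.1088.
Take 2 servings of peanut butter: +34.0 mg calcium for $0.60 (total $0.60, still need 83.0 mg).
Take 1 serving of lentils: +41.0 mg calcium for $0.95 (total $1.55, still need 42.0 mg).
Take 1.448 servings of canned tuna: +42.0 mg calcium for $1.23 (total $2.78, still need 0.0 mg).
Filling from the cheapest source first is optimal under one linear minimum: $2.78.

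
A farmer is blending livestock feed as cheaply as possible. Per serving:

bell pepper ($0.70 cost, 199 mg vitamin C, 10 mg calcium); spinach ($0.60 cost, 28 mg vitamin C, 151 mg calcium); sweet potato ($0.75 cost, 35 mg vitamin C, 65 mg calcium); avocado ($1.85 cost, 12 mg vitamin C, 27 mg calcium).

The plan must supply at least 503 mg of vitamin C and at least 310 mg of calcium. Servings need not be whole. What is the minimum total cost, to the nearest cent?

This is a tiny linear program; its minimum lies at a vertex of the feasible set. List the vertices and price them.
bell pepper only: max(503/199, 310/10) = 31 servings → $21.70.
spinach only: max(503/28, 310/151) = 17.96 servings → $10.78.
sweet potato only: max(503/35, 310/65) = 14.37 servings → $10.78.
avocado only: max(503/12, 310/27) = 41.92 servings → $77.55.
bell pepper + spinach with both tight: 2.26 servings and 1.903 servings → $2.72.
bell pepper + sweet potato with both tight: 1.736 servings and 4.502 servings → $4.59.
bell pepper + avocado with both tight: 1.877 servings and 10.79 servings → $21.27.
spinach + sweet potato: intersection lies outside the first quadrant.
spinach + avocado: the both-tight solution has a negative serving — not a feasible corner.
sweet potato + avocado: the both-tight solution has a negative serving — not a feasible corner.
Cheapest feasible corner: $2.72.

$2.72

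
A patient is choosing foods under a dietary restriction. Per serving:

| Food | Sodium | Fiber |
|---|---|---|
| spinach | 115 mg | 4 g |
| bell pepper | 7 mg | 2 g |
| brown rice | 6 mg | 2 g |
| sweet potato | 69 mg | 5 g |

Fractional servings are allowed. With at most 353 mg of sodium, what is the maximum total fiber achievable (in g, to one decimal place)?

117.7 g

Fiber per mg sodium: brown rice 0.3333, bell pepper 0.2857, sweet potato 0.07246, spinach 0.03478.
With no serving limits, spend the whole sodium allowance on brown rice: 353 mg / 6 mg × 2 g = 117.7 g.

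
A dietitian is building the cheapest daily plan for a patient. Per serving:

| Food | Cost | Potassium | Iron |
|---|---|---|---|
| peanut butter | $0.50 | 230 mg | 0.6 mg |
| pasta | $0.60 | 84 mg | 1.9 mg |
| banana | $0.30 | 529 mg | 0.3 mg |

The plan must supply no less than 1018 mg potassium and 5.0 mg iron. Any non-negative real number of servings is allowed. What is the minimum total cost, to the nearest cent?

$1.90

Two binding constraints pin down two serving amounts, so the optimal mix uses at most two foods. The candidates are each food alone (scaled to the tighter of potassium/iron) and each pair with both constraints tight.
peanut butter only: max(1018/230, 5.0/0.6) = 8.333 servings → $4.17.
pasta only: max(1018/84, 5.0/1.9) = 12.12 servings → $7.27.
banana only: max(1018/529, 5.0/0.3) = 16.67 servings → $5.00.
peanut butter + pasta with both tight: 3.917 servings and 1.395 servings → $2.80.
peanut butter + banana: intersection lies outside the first quadrant.
pasta + banana with both tight: 2.388 servings and 1.545 servings → $1.90.
The minimum over all feasible corners is $1.90.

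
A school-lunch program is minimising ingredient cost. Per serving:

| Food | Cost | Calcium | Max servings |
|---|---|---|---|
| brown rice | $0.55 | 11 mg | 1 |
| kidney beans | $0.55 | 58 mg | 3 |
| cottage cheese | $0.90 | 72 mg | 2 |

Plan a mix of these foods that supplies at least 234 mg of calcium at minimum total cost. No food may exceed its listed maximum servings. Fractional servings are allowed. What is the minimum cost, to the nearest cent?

$2.40

Cost per mg of calcium: kidney beans $0.0095, cottage cheese $0.0125, brown rice $0.0500.
Take 3 servings of kidney beans: +174.0 mg calcium for $1.65 (total $1.65, still need 60.0 mg).
Take 0.8333 servings of cottage cheese: +60.0 mg calcium for $0.75 (total $2.40, still need 0.0 mg).
Greedy by cheapest-per-mg is optimal for a single linear constraint, so the minimum cost is $2.40.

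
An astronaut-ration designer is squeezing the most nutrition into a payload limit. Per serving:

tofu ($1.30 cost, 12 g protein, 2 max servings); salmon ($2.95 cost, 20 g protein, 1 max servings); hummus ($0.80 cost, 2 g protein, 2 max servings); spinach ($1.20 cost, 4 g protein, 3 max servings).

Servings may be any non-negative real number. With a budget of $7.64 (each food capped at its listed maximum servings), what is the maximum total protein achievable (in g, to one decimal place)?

51.0 g

Protein per dollar: tofu 9.231, salmon 6.78, spinach 3.333, hummus 2.5.
Take 2 servings of tofu: spends $2.60, +24.0 g protein (running total 24.0 g).
Take 1 serving of salmon: spends $2.95, +20.0 g protein (running total 44.0 g).
Take 1.742 servings of spinach: spends $2.09, +7.0 g protein (running total 51.0 g).
Filling greedily by protein-per-dollar is optimal for one linear limit, giving 51.0 g.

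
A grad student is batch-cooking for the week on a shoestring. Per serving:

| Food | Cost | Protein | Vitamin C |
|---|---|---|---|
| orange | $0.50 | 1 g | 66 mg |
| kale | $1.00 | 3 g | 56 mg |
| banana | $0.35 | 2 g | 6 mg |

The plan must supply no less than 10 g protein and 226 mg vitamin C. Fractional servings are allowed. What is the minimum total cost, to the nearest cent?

$2.76

At the optimum either one food covers both requirements or two foods hit both targets exactly; no other combination can be cheaper.
orange only: max(10/1, 226/66) = 10 servings → $5.00.
kale only: max(10/3, 226/56) = 4.036 servings → $4.04.
banana only: max(10/2, 226/6) = 37.67 servings → $13.18.
orange + kale with both tight: 0.831 servings and 3.056 servings → $3.47.
orange + banana with both tight: 3.111 servings and 3.444 servings → $2.76.
kale + banana: the both-tight solution has a negative serving — not a feasible corner.
So the least-cost plan costs $2.76.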